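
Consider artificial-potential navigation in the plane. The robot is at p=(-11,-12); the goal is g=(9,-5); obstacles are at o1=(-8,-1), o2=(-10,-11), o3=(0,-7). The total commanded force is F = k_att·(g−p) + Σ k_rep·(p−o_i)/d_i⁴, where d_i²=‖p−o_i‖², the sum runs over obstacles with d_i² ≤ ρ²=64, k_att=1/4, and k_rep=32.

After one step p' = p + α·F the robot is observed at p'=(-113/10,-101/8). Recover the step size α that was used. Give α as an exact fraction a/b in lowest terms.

F_att = 1/4·(g−p) = 1/4·(20,7) = (5.0000,1.7500)
o1: d²=130 > ρ²=64 → inactive
o2: d²=2 ≤ ρ²=64; F_rep = 32·(-1,-1)/2² = (-8.0000,-8.0000)
o3: d²=146 > ρ²=64 → inactive
F = F_att + ΣF_rep = (-3.0000,-6.2500)
Δp = p'−p = (-0.3000,-0.6250); α = Δx/Fx = (-3/10) / (-3) = 1/10
check: Δy/Fy = (-5/8) / (-25/4) = 1/10 ✓

α = 1/10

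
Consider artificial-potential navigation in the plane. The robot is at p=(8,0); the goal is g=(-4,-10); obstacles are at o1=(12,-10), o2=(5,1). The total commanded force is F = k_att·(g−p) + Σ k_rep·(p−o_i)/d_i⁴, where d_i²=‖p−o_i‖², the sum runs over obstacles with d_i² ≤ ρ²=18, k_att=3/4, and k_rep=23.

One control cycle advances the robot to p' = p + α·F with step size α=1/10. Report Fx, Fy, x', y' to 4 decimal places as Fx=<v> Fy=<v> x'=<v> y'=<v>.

Fx=-8.3100 Fy=-7.7300 x'=7.1690 y'=-0.7730

F_att = 3/4·(g−p) = 3/4·(-12,-10) = (-9.0000,-7.5000)
o1: d²=116 > ρ²=18 → inactive
o2: d²=10 ≤ ρ²=18; F_rep = 23·(3,-1)/10² = (0.6900,-0.2300)
F = F_att + ΣF_rep = (-8.3100,-7.7300)
p' = p + 1/10·F = (7.1690,-0.7730)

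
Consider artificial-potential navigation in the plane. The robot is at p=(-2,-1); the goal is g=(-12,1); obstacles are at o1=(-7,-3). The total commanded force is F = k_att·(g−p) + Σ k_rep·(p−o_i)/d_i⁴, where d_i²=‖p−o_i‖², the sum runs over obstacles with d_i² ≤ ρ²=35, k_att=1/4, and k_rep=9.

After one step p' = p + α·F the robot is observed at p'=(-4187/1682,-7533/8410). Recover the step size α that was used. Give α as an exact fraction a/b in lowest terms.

F_att = 1/4·(g−p) = 1/4·(-10,2) = (-2.5000,0.5000)
o1: d²=29 ≤ ρ²=35; F_rep = 9·(5,2)/29² = (0.0535,0.0214)
F = F_att + ΣF_rep = (-2.4465,0.5214)
Δp = p'−p = (-0.4893,0.1043); α = Δx/Fx = (-823/1682) / (-4115/1682) = 1/5
check: Δy/Fy = (877/8410) / (877/1682) = 1/5 ✓

α = 1/5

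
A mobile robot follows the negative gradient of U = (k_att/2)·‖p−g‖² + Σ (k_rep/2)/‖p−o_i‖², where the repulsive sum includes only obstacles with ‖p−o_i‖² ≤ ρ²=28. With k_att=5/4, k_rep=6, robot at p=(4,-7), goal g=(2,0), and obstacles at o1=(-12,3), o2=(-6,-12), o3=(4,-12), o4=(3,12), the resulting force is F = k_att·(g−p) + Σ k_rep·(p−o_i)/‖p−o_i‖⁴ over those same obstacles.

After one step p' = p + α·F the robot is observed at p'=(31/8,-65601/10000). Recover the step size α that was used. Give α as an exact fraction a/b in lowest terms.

α = 1/20

F_att = 5/4·(g−p) = 5/4·(-2,7) = (-2.5000,8.7500)
o1: d²=356 > ρ²=28 → inactive
o2: d²=125 > ρ²=28 → inactive
o3: d²=25 ≤ ρ²=28; F_rep = 6·(0,5)/25² = (0.0000,0.0480)
o4: d²=362 > ρ²=28 → inactive
F = F_att + ΣF_rep = (-2.5000,8.7980)
Δp = p'−p = (-0.1250,0.4399); α = Δx/Fx = (-1/8) / (-5/2) = 1/20
check: Δy/Fy = (4399/10000) / (4399/500) = 1/20 ✓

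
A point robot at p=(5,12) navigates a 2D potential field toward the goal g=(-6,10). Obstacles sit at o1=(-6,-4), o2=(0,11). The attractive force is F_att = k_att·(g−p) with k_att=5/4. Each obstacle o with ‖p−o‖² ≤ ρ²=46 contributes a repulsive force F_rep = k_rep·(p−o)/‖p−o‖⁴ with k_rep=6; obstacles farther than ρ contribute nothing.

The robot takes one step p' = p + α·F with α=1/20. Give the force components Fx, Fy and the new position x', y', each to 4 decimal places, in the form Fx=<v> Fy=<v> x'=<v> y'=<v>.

F_att = 5/4·(g−p) = 5/4·(-11,-2) = (-13.7500,-2.5000)
o1: d²=377 > ρ²=46 → inactive
o2: d²=26 ≤ ρ²=46; F_rep = 6·(5,1)/26² = (0.0444,0.0089)
F = F_att + ΣF_rep = (-13.7056,-2.4911)
p' = p + 1/20·F = (4.3147,11.8754)

Fx=-13.7056 Fy=-2.4911 x'=4.3147 y'=11.8754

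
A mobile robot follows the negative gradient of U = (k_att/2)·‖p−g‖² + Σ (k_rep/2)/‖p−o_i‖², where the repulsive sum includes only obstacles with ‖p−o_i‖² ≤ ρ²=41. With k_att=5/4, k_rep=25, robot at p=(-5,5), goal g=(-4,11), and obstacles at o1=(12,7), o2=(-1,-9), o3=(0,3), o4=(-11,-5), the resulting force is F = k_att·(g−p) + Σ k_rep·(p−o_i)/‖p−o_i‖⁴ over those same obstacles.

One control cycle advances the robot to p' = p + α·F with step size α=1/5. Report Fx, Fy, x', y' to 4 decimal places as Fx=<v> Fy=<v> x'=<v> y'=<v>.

F_att = 5/4·(g−p) = 5/4·(1,6) = (1.2500,7.5000)
o1: d²=293 > ρ²=41 → inactive
o2: d²=212 > ρ²=41 → inactive
o3: d²=29 ≤ ρ²=41; F_rep = 25·(-5,2)/29² = (-0.1486,0.0595)
o4: d²=136 > ρ²=41 → inactive
F = F_att + ΣF_rep = (1.1014,7.5595)
p' = p + 1/5·F = (-4.7797,6.5119)

Fx=1.1014 Fy=7.5595 x'=-4.7797 y'=6.5119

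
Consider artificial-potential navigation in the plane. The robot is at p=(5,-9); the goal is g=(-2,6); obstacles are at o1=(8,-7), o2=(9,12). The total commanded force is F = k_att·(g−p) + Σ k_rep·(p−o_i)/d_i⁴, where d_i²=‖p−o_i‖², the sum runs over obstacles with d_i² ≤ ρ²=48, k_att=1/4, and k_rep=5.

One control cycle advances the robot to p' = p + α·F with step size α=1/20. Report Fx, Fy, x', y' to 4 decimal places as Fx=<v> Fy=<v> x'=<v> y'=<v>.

F_att = 1/4·(g−p) = 1/4·(-7,15) = (-1.7500,3.7500)
o1: d²=13 ≤ ρ²=48; F_rep = 5·(-3,-2)/13² = (-0.0888,-0.0592)
o2: d²=457 > ρ²=48 → inactive
F = F_att + ΣF_rep = (-1.8388,3.6908)
p' = p + 1/20·F = (4.9081,-8.8155)

Fx=-1.8388 Fy=3.6908 x'=4.9081 y'=-8.8155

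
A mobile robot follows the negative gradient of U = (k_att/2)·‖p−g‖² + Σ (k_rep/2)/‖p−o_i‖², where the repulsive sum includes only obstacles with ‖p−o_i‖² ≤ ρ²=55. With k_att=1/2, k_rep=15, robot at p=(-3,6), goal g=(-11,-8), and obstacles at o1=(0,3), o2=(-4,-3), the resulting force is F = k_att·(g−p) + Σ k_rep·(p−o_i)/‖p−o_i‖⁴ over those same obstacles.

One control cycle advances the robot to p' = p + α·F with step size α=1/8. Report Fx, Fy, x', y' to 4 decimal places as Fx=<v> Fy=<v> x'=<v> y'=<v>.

Fx=-4.1389 Fy=-6.8611 x'=-3.5174 y'=5.1424

F_att = 1/2·(g−p) = 1/2·(-8,-14) = (-4.0000,-7.0000)
o1: d²=18 ≤ ρ²=55; F_rep = 15·(-3,3)/18² = (-0.1389,0.1389)
o2: d²=82 > ρ²=55 → inactive
F = F_att + ΣF_rep = (-4.1389,-6.8611)
p' = p + 1/8·F = (-3.5174,5.1424)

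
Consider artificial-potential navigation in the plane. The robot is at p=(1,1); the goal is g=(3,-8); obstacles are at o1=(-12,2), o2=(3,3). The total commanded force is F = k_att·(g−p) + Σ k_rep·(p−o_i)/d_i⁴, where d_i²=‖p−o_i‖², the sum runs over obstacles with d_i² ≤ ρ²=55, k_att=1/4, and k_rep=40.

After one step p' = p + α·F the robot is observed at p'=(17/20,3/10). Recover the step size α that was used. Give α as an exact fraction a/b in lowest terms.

F_att = 1/4·(g−p) = 1/4·(2,-9) = (0.5000,-2.2500)
o1: d²=170 > ρ²=55 → inactive
o2: d²=8 ≤ ρ²=55; F_rep = 40·(-2,-2)/8² = (-1.2500,-1.2500)
F = F_att + ΣF_rep = (-0.7500,-3.5000)
Δp = p'−p = (-0.1500,-0.7000); α = Δx/Fx = (-3/20) / (-3/4) = 1/5
check: Δy/Fy = (-7/10) / (-7/2) = 1/5 ✓

α = 1/5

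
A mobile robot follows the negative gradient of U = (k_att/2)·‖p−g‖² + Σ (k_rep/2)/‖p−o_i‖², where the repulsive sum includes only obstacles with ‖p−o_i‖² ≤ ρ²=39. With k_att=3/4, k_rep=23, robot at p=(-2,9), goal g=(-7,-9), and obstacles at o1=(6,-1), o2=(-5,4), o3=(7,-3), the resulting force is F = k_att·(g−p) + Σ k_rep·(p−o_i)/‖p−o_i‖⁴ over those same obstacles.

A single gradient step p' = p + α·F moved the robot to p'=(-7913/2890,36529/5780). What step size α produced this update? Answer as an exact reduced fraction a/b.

F_att = 3/4·(g−p) = 3/4·(-5,-18) = (-3.7500,-13.5000)
o1: d²=164 > ρ²=39 → inactive
o2: d²=34 ≤ ρ²=39; F_rep = 23·(3,5)/34² = (0.0597,0.0995)
o3: d²=225 > ρ²=39 → inactive
F = F_att + ΣF_rep = (-3.6903,-13.4005)
Δp = p'−p = (-0.7381,-2.6801); α = Δx/Fx = (-2133/2890) / (-2133/578) = 1/5
check: Δy/Fy = (-15491/5780) / (-15491/1156) = 1/5 ✓

α = 1/5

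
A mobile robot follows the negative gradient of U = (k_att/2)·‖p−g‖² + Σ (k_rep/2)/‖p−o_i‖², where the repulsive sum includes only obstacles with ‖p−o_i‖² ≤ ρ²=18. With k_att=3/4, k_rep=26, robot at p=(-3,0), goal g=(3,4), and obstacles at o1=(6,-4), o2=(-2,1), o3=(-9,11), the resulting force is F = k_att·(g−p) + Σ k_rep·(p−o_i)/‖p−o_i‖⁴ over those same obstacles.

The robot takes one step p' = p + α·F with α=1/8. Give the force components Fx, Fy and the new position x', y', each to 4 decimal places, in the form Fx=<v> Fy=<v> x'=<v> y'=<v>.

F_att = 3/4·(g−p) = 3/4·(6,4) = (4.5000,3.0000)
o1: d²=97 > ρ²=18 → inactive
o2: d²=2 ≤ ρ²=18; F_rep = 26·(-1,-1)/2² = (-6.5000,-6.5000)
o3: d²=157 > ρ²=18 → inactive
F = F_att + ΣF_rep = (-2.0000,-3.5000)
p' = p + 1/8·F = (-3.2500,-0.4375)

Fx=-2.0000 Fy=-3.5000 x'=-3.2500 y'=-0.4375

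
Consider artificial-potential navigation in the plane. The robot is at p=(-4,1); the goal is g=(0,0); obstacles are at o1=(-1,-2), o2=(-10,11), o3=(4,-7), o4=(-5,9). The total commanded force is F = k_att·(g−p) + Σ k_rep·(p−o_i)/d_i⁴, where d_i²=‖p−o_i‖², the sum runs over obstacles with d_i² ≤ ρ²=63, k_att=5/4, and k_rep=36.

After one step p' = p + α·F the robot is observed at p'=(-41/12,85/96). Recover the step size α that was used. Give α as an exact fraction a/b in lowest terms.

F_att = 5/4·(g−p) = 5/4·(4,-1) = (5.0000,-1.2500)
o1: d²=18 ≤ ρ²=63; F_rep = 36·(-3,3)/18² = (-0.3333,0.3333)
o2: d²=136 > ρ²=63 → inactive
o3: d²=128 > ρ²=63 → inactive
o4: d²=65 > ρ²=63 → inactive
F = F_att + ΣF_rep = (4.6667,-0.9167)
Δp = p'−p = (0.5833,-0.1146); α = Δx/Fx = (7/12) / (14/3) = 1/8
check: Δy/Fy = (-11/96) / (-11/12) = 1/8 ✓

α = 1/8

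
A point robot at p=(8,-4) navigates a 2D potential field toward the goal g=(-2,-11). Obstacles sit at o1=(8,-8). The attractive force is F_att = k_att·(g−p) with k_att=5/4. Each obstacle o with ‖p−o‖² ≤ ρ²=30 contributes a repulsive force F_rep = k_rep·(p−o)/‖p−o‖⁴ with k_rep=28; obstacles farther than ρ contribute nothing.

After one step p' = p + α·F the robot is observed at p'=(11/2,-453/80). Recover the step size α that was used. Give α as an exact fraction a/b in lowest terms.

F_att = 5/4·(g−p) = 5/4·(-10,-7) = (-12.5000,-8.7500)
o1: d²=16 ≤ ρ²=30; F_rep = 28·(0,4)/16² = (0.0000,0.4375)
F = F_att + ΣF_rep = (-12.5000,-8.3125)
Δp = p'−p = (-2.5000,-1.6625); α = Δx/Fx = (-5/2) / (-25/2) = 1/5
check: Δy/Fy = (-133/80) / (-133/16) = 1/5 ✓

α = 1/5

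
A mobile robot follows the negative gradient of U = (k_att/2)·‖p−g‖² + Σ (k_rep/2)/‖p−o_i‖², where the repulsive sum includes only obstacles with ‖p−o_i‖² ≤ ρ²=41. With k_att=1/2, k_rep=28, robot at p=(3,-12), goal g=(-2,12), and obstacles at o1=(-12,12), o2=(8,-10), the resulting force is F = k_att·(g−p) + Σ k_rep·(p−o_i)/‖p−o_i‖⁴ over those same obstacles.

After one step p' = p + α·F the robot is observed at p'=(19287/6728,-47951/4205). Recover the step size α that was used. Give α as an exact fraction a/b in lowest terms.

F_att = 1/2·(g−p) = 1/2·(-5,24) = (-2.5000,12.0000)
o1: d²=801 > ρ²=41 → inactive
o2: d²=29 ≤ ρ²=41; F_rep = 28·(-5,-2)/29² = (-0.1665,-0.0666)
F = F_att + ΣF_rep = (-2.6665,11.9334)
Δp = p'−p = (-0.1333,0.5967); α = Δx/Fx = (-897/6728) / (-4485/1682) = 1/20
check: Δy/Fy = (2509/4205) / (10036/841) = 1/20 ✓

α = 1/20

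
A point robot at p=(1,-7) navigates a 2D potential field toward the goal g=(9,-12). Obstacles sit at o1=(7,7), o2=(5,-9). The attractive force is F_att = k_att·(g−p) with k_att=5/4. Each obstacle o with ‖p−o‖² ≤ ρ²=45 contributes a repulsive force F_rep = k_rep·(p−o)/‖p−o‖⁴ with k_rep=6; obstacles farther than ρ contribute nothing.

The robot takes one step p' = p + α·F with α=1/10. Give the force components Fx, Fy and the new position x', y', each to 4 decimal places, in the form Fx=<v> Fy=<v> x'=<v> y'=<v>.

F_att = 5/4·(g−p) = 5/4·(8,-5) = (10.0000,-6.2500)
o1: d²=232 > ρ²=45 → inactive
o2: d²=20 ≤ ρ²=45; F_rep = 6·(-4,2)/20² = (-0.0600,0.0300)
F = F_att + ΣF_rep = (9.9400,-6.2200)
p' = p + 1/10·F = (1.9940,-7.6220)

Fx=9.9400 Fy=-6.2200 x'=1.9940 y'=-7.6220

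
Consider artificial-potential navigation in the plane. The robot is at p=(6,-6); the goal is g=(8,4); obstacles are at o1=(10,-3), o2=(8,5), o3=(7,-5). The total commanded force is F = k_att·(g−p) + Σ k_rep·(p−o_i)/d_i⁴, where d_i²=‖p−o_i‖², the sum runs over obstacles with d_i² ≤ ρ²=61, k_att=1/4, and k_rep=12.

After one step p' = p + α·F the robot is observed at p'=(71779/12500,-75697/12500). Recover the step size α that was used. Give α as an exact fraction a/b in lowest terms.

α = 1/10

F_att = 1/4·(g−p) = 1/4·(2,10) = (0.5000,2.5000)
o1: d²=25 ≤ ρ²=61; F_rep = 12·(-4,-3)/25² = (-0.0768,-0.0576)
o2: d²=125 > ρ²=61 → inactive
o3: d²=2 ≤ ρ²=61; F_rep = 12·(-1,-1)/2² = (-3.0000,-3.0000)
F = F_att + ΣF_rep = (-2.5768,-0.5576)
Δp = p'−p = (-0.2577,-0.0558); α = Δx/Fx = (-3221/12500) / (-3221/1250) = 1/10
check: Δy/Fy = (-697/12500) / (-697/1250) = 1/10 ✓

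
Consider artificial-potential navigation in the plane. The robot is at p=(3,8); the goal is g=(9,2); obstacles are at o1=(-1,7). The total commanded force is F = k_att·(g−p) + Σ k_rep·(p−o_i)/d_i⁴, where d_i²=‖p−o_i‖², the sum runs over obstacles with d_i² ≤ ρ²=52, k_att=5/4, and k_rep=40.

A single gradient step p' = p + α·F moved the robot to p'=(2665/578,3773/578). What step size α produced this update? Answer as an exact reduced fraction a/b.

F_att = 5/4·(g−p) = 5/4·(6,-6) = (7.5000,-7.5000)
o1: d²=17 ≤ ρ²=52; F_rep = 40·(4,1)/17² = (0.5536,0.1384)
F = F_att + ΣF_rep = (8.0536,-7.3616)
Δp = p'−p = (1.6107,-1.4723); α = Δx/Fx = (931/578) / (4655/578) = 1/5
check: Δy/Fy = (-851/578) / (-4255/578) = 1/5 ✓

α = 1/5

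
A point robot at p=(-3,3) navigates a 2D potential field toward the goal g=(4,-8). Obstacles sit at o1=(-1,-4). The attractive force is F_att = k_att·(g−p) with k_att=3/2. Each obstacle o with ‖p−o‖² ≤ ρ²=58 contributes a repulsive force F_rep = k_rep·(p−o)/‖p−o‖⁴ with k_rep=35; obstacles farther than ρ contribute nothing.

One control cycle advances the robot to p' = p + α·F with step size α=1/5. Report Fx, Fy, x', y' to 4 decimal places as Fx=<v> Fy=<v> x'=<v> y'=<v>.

F_att = 3/2·(g−p) = 3/2·(7,-11) = (10.5000,-16.5000)
o1: d²=53 ≤ ρ²=58; F_rep = 35·(-2,7)/53² = (-0.0249,0.0872)
F = F_att + ΣF_rep = (10.4751,-16.4128)
p' = p + 1/5·F = (-0.9050,-0.2826)

Fx=10.4751 Fy=-16.4128 x'=-0.9050 y'=-0.2826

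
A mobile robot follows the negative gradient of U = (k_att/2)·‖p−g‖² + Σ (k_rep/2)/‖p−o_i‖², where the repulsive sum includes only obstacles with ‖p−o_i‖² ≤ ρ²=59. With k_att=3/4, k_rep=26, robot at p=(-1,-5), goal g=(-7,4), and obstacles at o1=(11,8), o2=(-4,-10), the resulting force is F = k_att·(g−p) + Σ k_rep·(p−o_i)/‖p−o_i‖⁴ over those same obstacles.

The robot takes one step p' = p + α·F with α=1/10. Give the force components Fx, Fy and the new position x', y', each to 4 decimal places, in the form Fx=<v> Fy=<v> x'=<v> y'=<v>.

Fx=-4.4325 Fy=6.8625 x'=-1.4433 y'=-4.3138

F_att = 3/4·(g−p) = 3/4·(-6,9) = (-4.5000,6.7500)
o1: d²=313 > ρ²=59 → inactive
o2: d²=34 ≤ ρ²=59; F_rep = 26·(3,5)/34² = (0.0675,0.1125)
F = F_att + ΣF_rep = (-4.4325,6.8625)
p' = p + 1/10·F = (-1.4433,-4.3138)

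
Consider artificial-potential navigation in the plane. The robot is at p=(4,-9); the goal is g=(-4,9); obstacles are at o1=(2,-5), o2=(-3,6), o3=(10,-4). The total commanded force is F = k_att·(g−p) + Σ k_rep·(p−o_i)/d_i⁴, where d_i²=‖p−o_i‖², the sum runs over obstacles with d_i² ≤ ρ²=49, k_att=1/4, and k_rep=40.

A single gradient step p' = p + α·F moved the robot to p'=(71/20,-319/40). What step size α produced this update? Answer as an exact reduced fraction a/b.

α = 1/4

F_att = 1/4·(g−p) = 1/4·(-8,18) = (-2.0000,4.5000)
o1: d²=20 ≤ ρ²=49; F_rep = 40·(2,-4)/20² = (0.2000,-0.4000)
o2: d²=274 > ρ²=49 → inactive
o3: d²=61 > ρ²=49 → inactive
F = F_att + ΣF_rep = (-1.8000,4.1000)
Δp = p'−p = (-0.4500,1.0250); α = Δx/Fx = (-9/20) / (-9/5) = 1/4
check: Δy/Fy = (41/40) / (41/10) = 1/4 ✓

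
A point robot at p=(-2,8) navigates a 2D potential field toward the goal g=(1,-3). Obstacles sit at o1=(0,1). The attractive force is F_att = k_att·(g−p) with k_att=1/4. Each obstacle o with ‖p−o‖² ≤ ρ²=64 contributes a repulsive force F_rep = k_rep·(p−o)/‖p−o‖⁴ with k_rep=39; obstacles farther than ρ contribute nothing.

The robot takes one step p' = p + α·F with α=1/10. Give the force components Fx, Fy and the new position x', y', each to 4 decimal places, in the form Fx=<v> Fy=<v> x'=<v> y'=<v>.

F_att = 1/4·(g−p) = 1/4·(3,-11) = (0.7500,-2.7500)
o1: d²=53 ≤ ρ²=64; F_rep = 39·(-2,7)/53² = (-0.0278,0.0972)
F = F_att + ΣF_rep = (0.7222,-2.6528)
p' = p + 1/10·F = (-1.9278,7.7347)

Fx=0.7222 Fy=-2.6528 x'=-1.9278 y'=7.7347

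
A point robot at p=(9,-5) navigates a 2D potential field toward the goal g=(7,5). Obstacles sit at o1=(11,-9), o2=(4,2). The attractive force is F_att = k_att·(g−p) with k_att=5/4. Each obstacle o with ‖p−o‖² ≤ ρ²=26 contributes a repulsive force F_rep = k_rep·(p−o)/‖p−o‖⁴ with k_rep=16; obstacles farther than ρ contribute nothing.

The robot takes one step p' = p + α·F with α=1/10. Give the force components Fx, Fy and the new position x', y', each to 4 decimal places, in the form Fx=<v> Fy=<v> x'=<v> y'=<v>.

Fx=-2.5800 Fy=12.6600 x'=8.7420 y'=-3.7340

F_att = 5/4·(g−p) = 5/4·(-2,10) = (-2.5000,12.5000)
o1: d²=20 ≤ ρ²=26; F_rep = 16·(-2,4)/20² = (-0.0800,0.1600)
o2: d²=74 > ρ²=26 → inactive
F = F_att + ΣF_rep = (-2.5800,12.6600)
p' = p + 1/10·F = (8.7420,-3.7340)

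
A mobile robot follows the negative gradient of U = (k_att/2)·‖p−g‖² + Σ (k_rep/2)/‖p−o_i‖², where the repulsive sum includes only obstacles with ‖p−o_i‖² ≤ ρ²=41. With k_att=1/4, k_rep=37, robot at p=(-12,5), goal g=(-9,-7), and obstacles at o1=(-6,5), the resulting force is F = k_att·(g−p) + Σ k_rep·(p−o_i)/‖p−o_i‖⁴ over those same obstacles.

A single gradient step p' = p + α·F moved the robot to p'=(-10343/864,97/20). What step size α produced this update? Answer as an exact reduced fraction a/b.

F_att = 1/4·(g−p) = 1/4·(3,-12) = (0.7500,-3.0000)
o1: d²=36 ≤ ρ²=41; F_rep = 37·(-6,0)/36² = (-0.1713,0.0000)
F = F_att + ΣF_rep = (0.5787,-3.0000)
Δp = p'−p = (0.0289,-0.1500); α = Δx/Fx = (25/864) / (125/216) = 1/20
check: Δy/Fy = (-3/20) / (-3) = 1/20 ✓

α = 1/20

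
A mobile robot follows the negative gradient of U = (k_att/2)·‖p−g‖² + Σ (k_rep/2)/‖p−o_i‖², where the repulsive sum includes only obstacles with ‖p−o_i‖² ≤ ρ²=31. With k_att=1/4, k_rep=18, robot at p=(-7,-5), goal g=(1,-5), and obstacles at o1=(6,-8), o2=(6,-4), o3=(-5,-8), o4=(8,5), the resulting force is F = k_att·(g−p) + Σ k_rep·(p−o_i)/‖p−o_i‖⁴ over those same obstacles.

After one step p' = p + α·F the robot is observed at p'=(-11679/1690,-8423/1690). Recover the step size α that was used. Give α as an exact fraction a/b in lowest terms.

α = 1/20

F_att = 1/4·(g−p) = 1/4·(8,0) = (2.0000,0.0000)
o1: d²=178 > ρ²=31 → inactive
o2: d²=170 > ρ²=31 → inactive
o3: d²=13 ≤ ρ²=31; F_rep = 18·(-2,3)/13² = (-0.2130,0.3195)
o4: d²=325 > ρ²=31 → inactive
F = F_att + ΣF_rep = (1.7870,0.3195)
Δp = p'−p = (0.0893,0.0160); α = Δx/Fx = (151/1690) / (302/169) = 1/20
check: Δy/Fy = (27/1690) / (54/169) = 1/20 ✓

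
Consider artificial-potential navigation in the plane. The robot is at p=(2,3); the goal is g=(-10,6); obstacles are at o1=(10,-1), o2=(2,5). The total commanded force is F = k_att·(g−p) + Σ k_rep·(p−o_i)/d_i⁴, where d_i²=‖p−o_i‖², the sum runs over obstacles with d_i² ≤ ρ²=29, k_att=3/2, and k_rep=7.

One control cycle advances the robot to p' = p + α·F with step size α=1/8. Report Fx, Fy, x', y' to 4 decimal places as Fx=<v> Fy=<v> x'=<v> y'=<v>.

Fx=-18.0000 Fy=3.6250 x'=-0.2500 y'=3.4531

F_att = 3/2·(g−p) = 3/2·(-12,3) = (-18.0000,4.5000)
o1: d²=80 > ρ²=29 → inactive
o2: d²=4 ≤ ρ²=29; F_rep = 7·(0,-2)/4² = (0.0000,-0.8750)
F = F_att + ΣF_rep = (-18.0000,3.6250)
p' = p + 1/8·F = (-0.2500,3.4531)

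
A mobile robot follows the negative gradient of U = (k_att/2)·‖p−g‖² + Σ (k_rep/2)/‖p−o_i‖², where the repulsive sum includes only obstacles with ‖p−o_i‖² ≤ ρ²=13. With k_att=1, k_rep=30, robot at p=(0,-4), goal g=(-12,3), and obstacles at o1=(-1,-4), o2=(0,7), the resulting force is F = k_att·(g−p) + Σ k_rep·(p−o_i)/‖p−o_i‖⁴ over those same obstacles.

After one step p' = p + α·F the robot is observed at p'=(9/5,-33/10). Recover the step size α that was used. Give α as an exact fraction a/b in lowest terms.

F_att = 1·(g−p) = 1·(-12,7) = (-12.0000,7.0000)
o1: d²=1 ≤ ρ²=13; F_rep = 30·(1,0)/1² = (30.0000,0.0000)
o2: d²=121 > ρ²=13 → inactive
F = F_att + ΣF_rep = (18.0000,7.0000)
Δp = p'−p = (1.8000,0.7000); α = Δx/Fx = (9/5) / (18) = 1/10
check: Δy/Fy = (7/10) / (7) = 1/10 ✓

α = 1/10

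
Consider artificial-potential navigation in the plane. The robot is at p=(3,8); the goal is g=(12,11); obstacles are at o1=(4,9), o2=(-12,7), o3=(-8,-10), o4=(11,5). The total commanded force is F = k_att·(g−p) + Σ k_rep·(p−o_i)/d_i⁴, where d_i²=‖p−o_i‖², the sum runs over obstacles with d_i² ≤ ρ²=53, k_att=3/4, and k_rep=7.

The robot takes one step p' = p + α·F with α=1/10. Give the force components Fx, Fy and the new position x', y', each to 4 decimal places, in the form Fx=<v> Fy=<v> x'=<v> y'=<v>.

Fx=5.0000 Fy=0.5000 x'=3.5000 y'=8.0500

F_att = 3/4·(g−p) = 3/4·(9,3) = (6.7500,2.2500)
o1: d²=2 ≤ ρ²=53; F_rep = 7·(-1,-1)/2² = (-1.7500,-1.7500)
o2: d²=226 > ρ²=53 → inactive
o3: d²=445 > ρ²=53 → inactive
o4: d²=73 > ρ²=53 → inactive
F = F_att + ΣF_rep = (5.0000,0.5000)
p' = p + 1/10·F = (3.5000,8.0500)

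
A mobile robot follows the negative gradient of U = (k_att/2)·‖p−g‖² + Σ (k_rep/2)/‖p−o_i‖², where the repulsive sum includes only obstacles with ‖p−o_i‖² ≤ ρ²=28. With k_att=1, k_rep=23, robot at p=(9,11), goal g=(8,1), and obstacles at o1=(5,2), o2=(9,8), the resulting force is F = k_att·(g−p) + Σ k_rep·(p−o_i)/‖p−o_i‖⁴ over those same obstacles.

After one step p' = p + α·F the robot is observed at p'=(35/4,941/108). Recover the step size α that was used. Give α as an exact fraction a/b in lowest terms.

F_att = 1·(g−p) = 1·(-1,-10) = (-1.0000,-10.0000)
o1: d²=97 > ρ²=28 → inactive
o2: d²=9 ≤ ρ²=28; F_rep = 23·(0,3)/9² = (0.0000,0.8519)
F = F_att + ΣF_rep = (-1.0000,-9.1481)
Δp = p'−p = (-0.2500,-2.2870); α = Δx/Fx = (-1/4) / (-1) = 1/4
check: Δy/Fy = (-247/108) / (-247/27) = 1/4 ✓

α = 1/4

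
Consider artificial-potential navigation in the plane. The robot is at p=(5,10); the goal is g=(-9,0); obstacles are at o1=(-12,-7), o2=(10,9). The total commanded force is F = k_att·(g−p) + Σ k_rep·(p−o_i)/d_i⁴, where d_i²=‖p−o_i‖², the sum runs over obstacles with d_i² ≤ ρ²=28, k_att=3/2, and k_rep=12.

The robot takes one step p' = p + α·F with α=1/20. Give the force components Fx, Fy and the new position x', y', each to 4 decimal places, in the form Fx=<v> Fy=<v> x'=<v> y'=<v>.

F_att = 3/2·(g−p) = 3/2·(-14,-10) = (-21.0000,-15.0000)
o1: d²=578 > ρ²=28 → inactive
o2: d²=26 ≤ ρ²=28; F_rep = 12·(-5,1)/26² = (-0.0888,0.0178)
F = F_att + ΣF_rep = (-21.0888,-14.9822)
p' = p + 1/20·F = (3.9456,9.2509)

Fx=-21.0888 Fy=-14.9822 x'=3.9456 y'=9.2509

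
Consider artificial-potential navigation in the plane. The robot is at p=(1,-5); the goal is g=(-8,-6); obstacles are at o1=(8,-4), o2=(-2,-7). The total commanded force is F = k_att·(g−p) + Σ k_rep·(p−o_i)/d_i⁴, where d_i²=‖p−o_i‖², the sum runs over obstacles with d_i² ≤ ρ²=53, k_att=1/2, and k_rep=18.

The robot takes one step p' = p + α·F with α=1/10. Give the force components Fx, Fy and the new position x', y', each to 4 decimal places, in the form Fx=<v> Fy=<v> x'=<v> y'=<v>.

F_att = 1/2·(g−p) = 1/2·(-9,-1) = (-4.5000,-0.5000)
o1: d²=50 ≤ ρ²=53; F_rep = 18·(-7,-1)/50² = (-0.0504,-0.0072)
o2: d²=13 ≤ ρ²=53; F_rep = 18·(3,2)/13² = (0.3195,0.2130)
F = F_att + ΣF_rep = (-4.2309,-0.2942)
p' = p + 1/10·F = (0.5769,-5.0294)

Fx=-4.2309 Fy=-0.2942 x'=0.5769 y'=-5.0294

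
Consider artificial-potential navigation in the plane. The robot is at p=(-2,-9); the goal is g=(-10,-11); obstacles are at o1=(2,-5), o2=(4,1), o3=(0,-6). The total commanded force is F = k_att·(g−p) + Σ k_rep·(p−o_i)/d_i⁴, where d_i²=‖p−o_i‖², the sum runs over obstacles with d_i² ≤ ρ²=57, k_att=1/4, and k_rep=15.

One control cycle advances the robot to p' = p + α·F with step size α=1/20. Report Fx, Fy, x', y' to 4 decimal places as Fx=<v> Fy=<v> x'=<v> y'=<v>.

F_att = 1/4·(g−p) = 1/4·(-8,-2) = (-2.0000,-0.5000)
o1: d²=32 ≤ ρ²=57; F_rep = 15·(-4,-4)/32² = (-0.0586,-0.0586)
o2: d²=136 > ρ²=57 → inactive
o3: d²=13 ≤ ρ²=57; F_rep = 15·(-2,-3)/13² = (-0.1775,-0.2663)
F = F_att + ΣF_rep = (-2.2361,-0.8249)
p' = p + 1/20·F = (-2.1118,-9.0412)

Fx=-2.2361 Fy=-0.8249 x'=-2.1118 y'=-9.0412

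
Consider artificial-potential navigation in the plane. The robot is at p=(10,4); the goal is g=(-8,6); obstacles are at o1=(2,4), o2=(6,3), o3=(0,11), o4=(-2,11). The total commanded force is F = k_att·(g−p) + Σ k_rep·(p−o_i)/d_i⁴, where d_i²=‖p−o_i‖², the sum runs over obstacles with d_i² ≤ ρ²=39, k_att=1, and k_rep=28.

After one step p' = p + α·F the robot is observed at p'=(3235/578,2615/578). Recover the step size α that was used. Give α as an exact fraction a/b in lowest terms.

α = 1/4

F_att = 1·(g−p) = 1·(-18,2) = (-18.0000,2.0000)
o1: d²=64 > ρ²=39 → inactive
o2: d²=17 ≤ ρ²=39; F_rep = 28·(4,1)/17² = (0.3875,0.0969)
o3: d²=149 > ρ²=39 → inactive
o4: d²=193 > ρ²=39 → inactive
F = F_att + ΣF_rep = (-17.6125,2.0969)
Δp = p'−p = (-4.4031,0.5242); α = Δx/Fx = (-2545/578) / (-5090/289) = 1/4
check: Δy/Fy = (303/578) / (606/289) = 1/4 ✓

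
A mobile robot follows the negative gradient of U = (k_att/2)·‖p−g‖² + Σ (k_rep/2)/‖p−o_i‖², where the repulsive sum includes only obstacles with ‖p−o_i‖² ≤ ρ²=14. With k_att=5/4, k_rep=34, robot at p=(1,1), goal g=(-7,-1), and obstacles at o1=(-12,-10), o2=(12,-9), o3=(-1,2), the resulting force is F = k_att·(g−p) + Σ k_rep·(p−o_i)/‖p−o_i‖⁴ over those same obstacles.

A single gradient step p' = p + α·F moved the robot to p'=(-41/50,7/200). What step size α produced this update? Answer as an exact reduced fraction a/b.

α = 1/4

F_att = 5/4·(g−p) = 5/4·(-8,-2) = (-10.0000,-2.5000)
o1: d²=290 > ρ²=14 → inactive
o2: d²=221 > ρ²=14 → inactive
o3: d²=5 ≤ ρ²=14; F_rep = 34·(2,-1)/5² = (2.7200,-1.3600)
F = F_att + ΣF_rep = (-7.2800,-3.8600)
Δp = p'−p = (-1.8200,-0.9650); α = Δx/Fx = (-91/50) / (-182/25) = 1/4
check: Δy/Fy = (-193/200) / (-193/50) = 1/4 ✓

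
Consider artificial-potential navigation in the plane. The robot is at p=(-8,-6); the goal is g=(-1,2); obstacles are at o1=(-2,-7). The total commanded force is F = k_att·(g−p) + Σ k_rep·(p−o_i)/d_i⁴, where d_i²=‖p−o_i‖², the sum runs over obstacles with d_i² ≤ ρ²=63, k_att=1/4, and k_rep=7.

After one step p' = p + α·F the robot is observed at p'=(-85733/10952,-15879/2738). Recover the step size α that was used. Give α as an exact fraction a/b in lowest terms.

α = 1/10

F_att = 1/4·(g−p) = 1/4·(7,8) = (1.7500,2.0000)
o1: d²=37 ≤ ρ²=63; F_rep = 7·(-6,1)/37² = (-0.0307,0.0051)
F = F_att + ΣF_rep = (1.7193,2.0051)
Δp = p'−p = (0.1719,0.2005); α = Δx/Fx = (1883/10952) / (9415/5476) = 1/10
check: Δy/Fy = (549/2738) / (2745/1369) = 1/10 ✓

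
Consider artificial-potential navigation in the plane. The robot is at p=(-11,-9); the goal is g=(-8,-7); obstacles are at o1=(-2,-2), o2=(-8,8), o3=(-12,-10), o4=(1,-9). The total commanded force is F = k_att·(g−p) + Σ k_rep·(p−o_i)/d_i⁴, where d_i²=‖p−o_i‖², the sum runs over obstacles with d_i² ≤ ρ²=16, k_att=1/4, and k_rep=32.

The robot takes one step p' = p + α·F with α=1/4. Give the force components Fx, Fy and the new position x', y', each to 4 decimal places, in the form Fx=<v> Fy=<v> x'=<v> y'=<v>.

F_att = 1/4·(g−p) = 1/4·(3,2) = (0.7500,0.5000)
o1: d²=130 > ρ²=16 → inactive
o2: d²=298 > ρ²=16 → inactive
o3: d²=2 ≤ ρ²=16; F_rep = 32·(1,1)/2² = (8.0000,8.0000)
o4: d²=144 > ρ²=16 → inactive
F = F_att + ΣF_rep = (8.7500,8.5000)
p' = p + 1/4·F = (-8.8125,-6.8750)

Fx=8.7500 Fy=8.5000 x'=-8.8125 y'=-6.8750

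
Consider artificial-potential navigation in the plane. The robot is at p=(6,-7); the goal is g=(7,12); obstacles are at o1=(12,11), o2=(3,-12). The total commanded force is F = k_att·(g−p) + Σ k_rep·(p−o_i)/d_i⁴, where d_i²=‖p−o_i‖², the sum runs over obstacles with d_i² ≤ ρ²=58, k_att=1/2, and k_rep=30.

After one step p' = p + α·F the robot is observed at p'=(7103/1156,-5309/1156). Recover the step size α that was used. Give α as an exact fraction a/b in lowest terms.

F_att = 1/2·(g−p) = 1/2·(1,19) = (0.5000,9.5000)
o1: d²=360 > ρ²=58 → inactive
o2: d²=34 ≤ ρ²=58; F_rep = 30·(3,5)/34² = (0.0779,0.1298)
F = F_att + ΣF_rep = (0.5779,9.6298)
Δp = p'−p = (0.1445,2.4074); α = Δx/Fx = (167/1156) / (167/289) = 1/4
check: Δy/Fy = (2783/1156) / (2783/289) = 1/4 ✓

α = 1/4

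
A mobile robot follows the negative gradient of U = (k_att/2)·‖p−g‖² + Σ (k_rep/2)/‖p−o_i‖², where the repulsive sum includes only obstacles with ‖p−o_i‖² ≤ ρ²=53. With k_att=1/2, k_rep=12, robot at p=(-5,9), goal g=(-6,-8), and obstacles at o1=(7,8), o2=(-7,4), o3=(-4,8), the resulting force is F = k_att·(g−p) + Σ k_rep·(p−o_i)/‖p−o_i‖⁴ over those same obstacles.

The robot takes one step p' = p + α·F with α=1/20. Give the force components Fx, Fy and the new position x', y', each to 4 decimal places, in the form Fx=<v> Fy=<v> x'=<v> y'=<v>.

F_att = 1/2·(g−p) = 1/2·(-1,-17) = (-0.5000,-8.5000)
o1: d²=145 > ρ²=53 → inactive
o2: d²=29 ≤ ρ²=53; F_rep = 12·(2,5)/29² = (0.0285,0.0713)
o3: d²=2 ≤ ρ²=53; F_rep = 12·(-1,1)/2² = (-3.0000,3.0000)
F = F_att + ΣF_rep = (-3.4715,-5.4287)
p' = p + 1/20·F = (-5.1736,8.7286)

Fx=-3.4715 Fy=-5.4287 x'=-5.1736 y'=8.7286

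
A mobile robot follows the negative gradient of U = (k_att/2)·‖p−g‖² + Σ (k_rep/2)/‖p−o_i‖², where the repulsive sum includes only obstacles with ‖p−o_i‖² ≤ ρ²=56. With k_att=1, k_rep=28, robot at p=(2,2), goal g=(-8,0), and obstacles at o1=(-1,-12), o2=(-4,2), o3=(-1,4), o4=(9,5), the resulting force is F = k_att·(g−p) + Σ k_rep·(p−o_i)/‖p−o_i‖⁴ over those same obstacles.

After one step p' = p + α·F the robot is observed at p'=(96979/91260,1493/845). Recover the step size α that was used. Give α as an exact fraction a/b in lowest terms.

α = 1/10

F_att = 1·(g−p) = 1·(-10,-2) = (-10.0000,-2.0000)
o1: d²=205 > ρ²=56 → inactive
o2: d²=36 ≤ ρ²=56; F_rep = 28·(6,0)/36² = (0.1296,0.0000)
o3: d²=13 ≤ ρ²=56; F_rep = 28·(3,-2)/13² = (0.4970,-0.3314)
o4: d²=58 > ρ²=56 → inactive
F = F_att + ΣF_rep = (-9.3733,-2.3314)
Δp = p'−p = (-0.9373,-0.2331); α = Δx/Fx = (-85541/91260) / (-85541/9126) = 1/10
check: Δy/Fy = (-197/845) / (-394/169) = 1/10 ✓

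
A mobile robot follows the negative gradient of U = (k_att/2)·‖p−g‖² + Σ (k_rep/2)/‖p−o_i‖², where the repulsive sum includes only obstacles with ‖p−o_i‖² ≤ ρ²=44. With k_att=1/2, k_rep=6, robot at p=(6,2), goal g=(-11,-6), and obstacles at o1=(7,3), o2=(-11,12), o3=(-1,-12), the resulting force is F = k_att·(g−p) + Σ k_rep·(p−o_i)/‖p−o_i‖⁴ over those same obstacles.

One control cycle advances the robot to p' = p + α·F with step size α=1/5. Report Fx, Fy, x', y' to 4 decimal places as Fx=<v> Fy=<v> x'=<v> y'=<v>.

Fx=-10.0000 Fy=-5.5000 x'=4.0000 y'=0.9000

F_att = 1/2·(g−p) = 1/2·(-17,-8) = (-8.5000,-4.0000)
o1: d²=2 ≤ ρ²=44; F_rep = 6·(-1,-1)/2² = (-1.5000,-1.5000)
o2: d²=389 > ρ²=44 → inactive
o3: d²=245 > ρ²=44 → inactive
F = F_att + ΣF_rep = (-10.0000,-5.5000)
p' = p + 1/5·F = (4.0000,0.9000)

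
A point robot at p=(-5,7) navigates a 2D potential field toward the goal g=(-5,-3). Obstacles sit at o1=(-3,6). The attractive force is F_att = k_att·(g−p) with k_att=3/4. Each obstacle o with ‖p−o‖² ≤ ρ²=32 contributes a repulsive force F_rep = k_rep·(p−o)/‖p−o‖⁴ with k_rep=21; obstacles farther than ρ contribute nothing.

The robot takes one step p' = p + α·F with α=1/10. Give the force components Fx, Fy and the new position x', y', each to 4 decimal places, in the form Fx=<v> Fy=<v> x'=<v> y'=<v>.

F_att = 3/4·(g−p) = 3/4·(0,-10) = (0.0000,-7.5000)
o1: d²=5 ≤ ρ²=32; F_rep = 21·(-2,1)/5² = (-1.6800,0.8400)
F = F_att + ΣF_rep = (-1.6800,-6.6600)
p' = p + 1/10·F = (-5.1680,6.3340)

Fx=-1.6800 Fy=-6.6600 x'=-5.1680 y'=6.3340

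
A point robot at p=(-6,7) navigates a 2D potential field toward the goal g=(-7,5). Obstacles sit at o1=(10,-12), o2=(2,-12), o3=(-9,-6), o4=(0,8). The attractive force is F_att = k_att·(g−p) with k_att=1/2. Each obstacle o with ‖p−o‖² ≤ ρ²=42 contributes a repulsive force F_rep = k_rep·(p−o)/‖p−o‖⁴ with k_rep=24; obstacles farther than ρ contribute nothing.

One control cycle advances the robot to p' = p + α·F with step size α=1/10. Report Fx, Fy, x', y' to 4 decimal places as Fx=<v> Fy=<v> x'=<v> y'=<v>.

F_att = 1/2·(g−p) = 1/2·(-1,-2) = (-0.5000,-1.0000)
o1: d²=617 > ρ²=42 → inactive
o2: d²=425 > ρ²=42 → inactive
o3: d²=178 > ρ²=42 → inactive
o4: d²=37 ≤ ρ²=42; F_rep = 24·(-6,-1)/37² = (-0.1052,-0.0175)
F = F_att + ΣF_rep = (-0.6052,-1.0175)
p' = p + 1/10·F = (-6.0605,6.8982)

Fx=-0.6052 Fy=-1.0175 x'=-6.0605 y'=6.8982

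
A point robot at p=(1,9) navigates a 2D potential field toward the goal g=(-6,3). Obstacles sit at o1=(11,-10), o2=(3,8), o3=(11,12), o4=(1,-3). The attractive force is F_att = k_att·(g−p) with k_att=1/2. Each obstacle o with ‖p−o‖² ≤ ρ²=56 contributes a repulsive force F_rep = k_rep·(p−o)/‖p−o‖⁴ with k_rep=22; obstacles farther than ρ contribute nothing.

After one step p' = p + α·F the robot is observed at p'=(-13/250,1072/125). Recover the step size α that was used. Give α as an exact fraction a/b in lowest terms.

F_att = 1/2·(g−p) = 1/2·(-7,-6) = (-3.5000,-3.0000)
o1: d²=461 > ρ²=56 → inactive
o2: d²=5 ≤ ρ²=56; F_rep = 22·(-2,1)/5² = (-1.7600,0.8800)
o3: d²=109 > ρ²=56 → inactive
o4: d²=144 > ρ²=56 → inactive
F = F_att + ΣF_rep = (-5.2600,-2.1200)
Δp = p'−p = (-1.0520,-0.4240); α = Δx/Fx = (-263/250) / (-263/50) = 1/5
check: Δy/Fy = (-53/125) / (-53/25) = 1/5 ✓

α = 1/5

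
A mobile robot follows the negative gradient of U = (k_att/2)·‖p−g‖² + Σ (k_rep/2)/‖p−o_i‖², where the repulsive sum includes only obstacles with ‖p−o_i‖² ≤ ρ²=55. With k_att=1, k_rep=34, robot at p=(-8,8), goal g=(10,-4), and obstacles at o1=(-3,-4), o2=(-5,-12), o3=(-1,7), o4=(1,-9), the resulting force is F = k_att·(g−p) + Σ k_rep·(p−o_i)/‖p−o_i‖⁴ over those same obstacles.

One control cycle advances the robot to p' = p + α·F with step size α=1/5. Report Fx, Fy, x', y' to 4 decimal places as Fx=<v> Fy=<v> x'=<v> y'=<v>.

Fx=17.9048 Fy=-11.9864 x'=-4.4190 y'=5.6027

F_att = 1·(g−p) = 1·(18,-12) = (18.0000,-12.0000)
o1: d²=169 > ρ²=55 → inactive
o2: d²=409 > ρ²=55 → inactive
o3: d²=50 ≤ ρ²=55; F_rep = 34·(-7,1)/50² = (-0.0952,0.0136)
o4: d²=370 > ρ²=55 → inactive
F = F_att + ΣF_rep = (17.9048,-11.9864)
p' = p + 1/5·F = (-4.4190,5.6027)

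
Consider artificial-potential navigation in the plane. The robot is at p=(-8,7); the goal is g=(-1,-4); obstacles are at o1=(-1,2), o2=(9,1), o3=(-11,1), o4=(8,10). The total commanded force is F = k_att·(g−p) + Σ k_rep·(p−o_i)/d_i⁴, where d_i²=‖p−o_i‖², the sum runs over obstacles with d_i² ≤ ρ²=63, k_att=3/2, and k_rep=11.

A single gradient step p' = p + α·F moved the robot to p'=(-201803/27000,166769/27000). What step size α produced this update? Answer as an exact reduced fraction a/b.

F_att = 3/2·(g−p) = 3/2·(7,-11) = (10.5000,-16.5000)
o1: d²=74 > ρ²=63 → inactive
o2: d²=325 > ρ²=63 → inactive
o3: d²=45 ≤ ρ²=63; F_rep = 11·(3,6)/45² = (0.0163,0.0326)
o4: d²=265 > ρ²=63 → inactive
F = F_att + ΣF_rep = (10.5163,-16.4674)
Δp = p'−p = (0.5258,-0.8234); α = Δx/Fx = (14197/27000) / (14197/1350) = 1/20
check: Δy/Fy = (-22231/27000) / (-22231/1350) = 1/20 ✓

α = 1/20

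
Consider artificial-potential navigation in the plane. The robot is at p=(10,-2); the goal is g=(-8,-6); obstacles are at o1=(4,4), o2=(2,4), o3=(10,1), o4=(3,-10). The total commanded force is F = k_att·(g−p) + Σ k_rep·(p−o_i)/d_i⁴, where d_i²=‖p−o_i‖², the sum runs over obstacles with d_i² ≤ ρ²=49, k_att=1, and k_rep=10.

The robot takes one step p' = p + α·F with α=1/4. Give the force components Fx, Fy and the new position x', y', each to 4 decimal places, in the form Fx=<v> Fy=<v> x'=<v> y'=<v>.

Fx=-18.0000 Fy=-4.3704 x'=5.5000 y'=-3.0926

F_att = 1·(g−p) = 1·(-18,-4) = (-18.0000,-4.0000)
o1: d²=72 > ρ²=49 → inactive
o2: d²=100 > ρ²=49 → inactive
o3: d²=9 ≤ ρ²=49; F_rep = 10·(0,-3)/9² = (0.0000,-0.3704)
o4: d²=113 > ρ²=49 → inactive
F = F_att + ΣF_rep = (-18.0000,-4.3704)
p' = p + 1/4·F = (5.5000,-3.0926)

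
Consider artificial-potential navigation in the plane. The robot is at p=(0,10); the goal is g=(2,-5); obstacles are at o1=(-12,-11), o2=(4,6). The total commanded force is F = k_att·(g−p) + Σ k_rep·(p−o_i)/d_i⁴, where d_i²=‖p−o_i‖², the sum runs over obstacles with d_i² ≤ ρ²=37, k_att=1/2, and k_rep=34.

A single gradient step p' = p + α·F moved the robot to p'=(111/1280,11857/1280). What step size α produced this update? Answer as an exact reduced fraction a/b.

F_att = 1/2·(g−p) = 1/2·(2,-15) = (1.0000,-7.5000)
o1: d²=585 > ρ²=37 → inactive
o2: d²=32 ≤ ρ²=37; F_rep = 34·(-4,4)/32² = (-0.1328,0.1328)
F = F_att + ΣF_rep = (0.8672,-7.3672)
Δp = p'−p = (0.0867,-0.7367); α = Δx/Fx = (111/1280) / (111/128) = 1/10
check: Δy/Fy = (-943/1280) / (-943/128) = 1/10 ✓

α = 1/10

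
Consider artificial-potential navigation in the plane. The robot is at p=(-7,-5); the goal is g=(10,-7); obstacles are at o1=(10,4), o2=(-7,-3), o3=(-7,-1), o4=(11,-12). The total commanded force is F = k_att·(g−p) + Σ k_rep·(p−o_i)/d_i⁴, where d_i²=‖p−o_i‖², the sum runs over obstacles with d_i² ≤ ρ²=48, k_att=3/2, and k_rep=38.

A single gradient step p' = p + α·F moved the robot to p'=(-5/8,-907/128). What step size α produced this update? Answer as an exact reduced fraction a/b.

F_att = 3/2·(g−p) = 3/2·(17,-2) = (25.5000,-3.0000)
o1: d²=370 > ρ²=48 → inactive
o2: d²=4 ≤ ρ²=48; F_rep = 38·(0,-2)/4² = (0.0000,-4.7500)
o3: d²=16 ≤ ρ²=48; F_rep = 38·(0,-4)/16² = (0.0000,-0.5938)
o4: d²=373 > ρ²=48 → inactive
F = F_att + ΣF_rep = (25.5000,-8.3438)
Δp = p'−p = (6.3750,-2.0859); α = Δx/Fx = (51/8) / (51/2) = 1/4
check: Δy/Fy = (-267/128) / (-267/32) = 1/4 ✓

α = 1/4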